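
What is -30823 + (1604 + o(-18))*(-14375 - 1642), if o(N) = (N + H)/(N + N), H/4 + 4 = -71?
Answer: -51727149/2 ≈ -2.5864e+7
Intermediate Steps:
H = -300 (H = -16 + 4*(-71) = -16 - 284 = -300)
o(N) = (-300 + N)/(2*N) (o(N) = (N - 300)/(N + N) = (-300 + N)/((2*N)) = (-300 + N)*(1/(2*N)) = (-300 + N)/(2*N))
-30823 + (1604 + o(-18))*(-14375 - 1642) = -30823 + (1604 + (1/2)*(-300 - 18)/(-18))*(-14375 - 1642) = -30823 + (1604 + (1/2)*(-1/18)*(-318))*(-16017) = -30823 + (1604 + 53/6)*(-16017) = -30823 + (9677/6)*(-16017) = -30823 - 51665503/2 = -51727149/2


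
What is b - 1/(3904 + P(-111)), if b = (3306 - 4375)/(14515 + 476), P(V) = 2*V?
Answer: -15023/209874 ≈ -0.071581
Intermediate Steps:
b = -1069/14991 ≈ -0.071309
b - 1/(3904 + P(-111)) = -1069/14991 - 1/(3904 + 2*(-111)) = -1069/14991 - 1/(3904 - 222) = -1069/14991 - 1/3682 = -15023/209874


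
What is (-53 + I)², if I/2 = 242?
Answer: 185761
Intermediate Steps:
I = 484 (I = 2*242 = 484)
(-53 + I)² = (-53 + 484)² = 431² = 185761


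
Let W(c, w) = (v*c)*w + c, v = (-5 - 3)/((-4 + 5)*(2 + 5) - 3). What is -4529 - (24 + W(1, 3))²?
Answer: -4890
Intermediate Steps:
v = -2 (v = -8/(1*7 - 3) = -8/(7 - 3) = -8/4 = -8*¼ = -2)
W(c, w) = c - 2*c*w (W(c, w) = (-2*c)*w + c = -2*c*w + c = c - 2*c*w)
-4529 - (24 + W(1, 3))² = -4529 - (24 + 1*(1 - 2*3))² = -4529 - (24 + 1*(1 - 6))² = -4529 - (24 + 1*(-5))² = -4529 - (24 - 5)² = -4529 - 1*19² = -4529 - 1*361 = -4529 - 361 = -4890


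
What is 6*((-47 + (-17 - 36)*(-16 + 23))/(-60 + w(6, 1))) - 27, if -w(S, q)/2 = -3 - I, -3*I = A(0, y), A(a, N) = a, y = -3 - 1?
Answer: 175/9 ≈ 19.444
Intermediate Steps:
y = -4
I = 0 (I = -1/3*0 = 0)
w(S, q) = 6 (w(S, q) = -2*(-3 - 1*0) = -2*(-3 + 0) = -2*(-3) = 6)
6*((-47 + (-17 - 36)*(-16 + 23))/(-60 + w(6, 1))) - 27 = 6*((-47 + (-17 - 36)*(-16 + 23))/(-60 + 6)) - 27 = 6*((-47 - 53*7)/(-54)) - 27 = 6*((-47 - 371)*(-1/54)) - 27 = 6*(-418*(-1/54)) - 27 = 6*(209/27) - 27 = 418/9 - 27 = 175/9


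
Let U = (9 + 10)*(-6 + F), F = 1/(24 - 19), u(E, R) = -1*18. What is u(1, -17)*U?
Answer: 9918/5 ≈ 1983.6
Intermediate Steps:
u(E, R) = -18
F = ⅕ (F = 1/5 = ⅕ ≈ 0.20000)
U = -551/5 (U = (9 + 10)*(-6 + ⅕) = 19*(-29/5) = -551/5 ≈ -110.20)
u(1, -17)*U = -18*(-551/5) = 9918/5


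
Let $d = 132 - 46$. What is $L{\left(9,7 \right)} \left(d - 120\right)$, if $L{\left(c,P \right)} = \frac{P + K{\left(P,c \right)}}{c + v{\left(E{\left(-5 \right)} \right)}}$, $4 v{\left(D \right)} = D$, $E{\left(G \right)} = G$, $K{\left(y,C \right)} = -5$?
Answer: $- \frac{272}{31} \approx -8.7742$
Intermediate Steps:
$v{\left(D \right)} = \frac{D}{4}$
$L{\left(c,P \right)} = \frac{-5 + P}{- \frac{5}{4} + c}$ ($L{\left(c,P \right)} = \frac{P - 5}{c + \frac{1}{4} \left(-5\right)} = \frac{-5 + P}{c - \frac{5}{4}} = \frac{-5 + P}{- \frac{5}{4} + c}$)
$d = 86$
$L{\left(9,7 \right)} \left(d - 120\right) = \frac{4 \left(-5 + 7\right)}{-5 + 4 \cdot 9} \left(86 - 120\right) = 4 \frac{1}{-5 + 36} \cdot 2 \left(-34\right) = 4 \cdot \frac{1}{31} \cdot 2 \left(-34\right) = \frac{8}{31} \left(-34\right) = - \frac{272}{31}$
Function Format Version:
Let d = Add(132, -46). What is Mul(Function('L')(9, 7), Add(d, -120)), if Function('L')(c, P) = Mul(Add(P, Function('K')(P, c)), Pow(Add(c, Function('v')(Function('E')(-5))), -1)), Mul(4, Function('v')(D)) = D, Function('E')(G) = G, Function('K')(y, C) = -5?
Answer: Rational(-272, 31) ≈ -8.7742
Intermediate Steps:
Function('v')(D) = Mul(Rational(1, 4), D)
Function('L')(c, P) = Mul(Pow(Add(Rational(-5, 4), c), -1), Add(-5, P)) (Function('L')(c, P) = Mul(Add(P, -5), Pow(Add(c, Mul(Rational(1, 4), -5)), -1)) = Mul(Add(-5, P), Pow(Add(c, Rational(-5, 4)), -1)) = Mul(Add(-5, P), Pow(Add(Rational(-5, 4), c), -1)) = Mul(Pow(Add(Rational(-5, 4), c), -1), Add(-5, P)))
d = 86
Mul(Function('L')(9, 7), Add(d, -120)) = Mul(Mul(4, Pow(Add(-5, Mul(4, 9)), -1), Add(-5, 7)), Add(86, -120)) = Mul(Mul(4, Pow(Add(-5, 36), -1), 2), -34) = Mul(Mul(4, Pow(31, -1), 2), -34) = Mul(Mul(4, Rational(1, 31), 2), -34) = Mul(Rational(8, 31), -34) = Rational(-272, 31)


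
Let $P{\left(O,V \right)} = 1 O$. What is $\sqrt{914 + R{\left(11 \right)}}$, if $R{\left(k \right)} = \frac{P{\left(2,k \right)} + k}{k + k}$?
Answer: $\frac{\sqrt{442662}}{22} \approx 30.242$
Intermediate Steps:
$P{\left(O,V \right)} = O$
$R{\left(k \right)} = \frac{2 + k}{2 k}$ ($R{\left(k \right)} = \frac{2 + k}{k + k} = \frac{2 + k}{2 k}$)
$\sqrt{914 + R{\left(11 \right)}} = \sqrt{914 + \frac{2 + 11}{2 \cdot 11}} = \sqrt{914 + \frac{1}{2} \cdot \frac{1}{11} \cdot 13} = \sqrt{914 + \frac{13}{22}} = \sqrt{\frac{20121}{22}} = \frac{\sqrt{442662}}{22}$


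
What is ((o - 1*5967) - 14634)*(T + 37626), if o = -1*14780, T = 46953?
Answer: -2992489599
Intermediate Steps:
o = -14780
((o - 1*5967) - 14634)*(T + 37626) = ((-14780 - 1*5967) - 14634)*(46953 + 37626) = ((-14780 - 5967) - 14634)*84579 = (-20747 - 14634)*84579 = -35381*84579 = -2992489599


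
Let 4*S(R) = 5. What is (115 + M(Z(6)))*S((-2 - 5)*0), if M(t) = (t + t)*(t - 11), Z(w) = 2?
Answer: 395/4 ≈ 98.750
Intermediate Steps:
S(R) = 5/4 (S(R) = (¼)*5 = 5/4)
M(t) = 2*t*(-11 + t) (M(t) = (2*t)*(-11 + t) = 2*t*(-11 + t))
(115 + M(Z(6)))*S((-2 - 5)*0) = (115 + 2*2*(-11 + 2))*(5/4) = (115 + 2*2*(-9))*(5/4) = (115 - 36)*(5/4) = 79*(5/4) = 395/4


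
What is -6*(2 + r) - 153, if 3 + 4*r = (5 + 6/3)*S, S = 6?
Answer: -447/2 ≈ -223.50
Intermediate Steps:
r = 39/4 (r = -¾ + ((5 + 6/3)*6)/4 = -¾ + ((5 + 6*(⅓))*6)/4 = -¾ + ((5 + 2)*6)/4 = -¾ + (7*6)/4 = -¾ + (¼)*42 = -¾ + 21/2 = 39/4 ≈ 9.7500)
-6*(2 + r) - 153 = -6*(2 + 39/4) - 153 = -6*47/4 - 153 = -141/2 - 153 = -447/2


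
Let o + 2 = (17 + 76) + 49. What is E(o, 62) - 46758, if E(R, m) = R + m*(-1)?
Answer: -46680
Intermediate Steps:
o = 140 (o = -2 + ((17 + 76) + 49) = -2 + (93 + 49) = -2 + 142 = 140)
E(R, m) = R - m
E(o, 62) - 46758 = (140 - 1*62) - 46758 = (140 - 62) - 46758 = 78 - 46758 = -46680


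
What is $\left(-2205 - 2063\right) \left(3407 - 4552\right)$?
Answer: $4886860$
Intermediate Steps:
$\left(-2205 - 2063\right) \left(3407 - 4552\right) = \left(-4268\right) \left(-1145\right) = 4886860$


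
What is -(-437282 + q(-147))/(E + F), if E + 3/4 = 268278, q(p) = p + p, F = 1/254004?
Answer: 55573027152/34071747305 ≈ 1.6311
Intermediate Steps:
F = 1/254004 ≈ 3.9369e-6
q(p) = 2*p
E = 1073109/4 (E = -¾ + 268278 = 1073109/4 ≈ 2.6828e+5)
-(-437282 + q(-147))/(E + F) = -(-437282 + 2*(-147))/(1073109/4 + 1/254004) = -(-437282 - 294)/34071747305/127002 = -(-437576)*127002/34071747305 = -1*(-55573027152/34071747305) = 55573027152/34071747305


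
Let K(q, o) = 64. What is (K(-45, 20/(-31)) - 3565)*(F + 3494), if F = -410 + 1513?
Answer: -16094097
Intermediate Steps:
F = 1103
(K(-45, 20/(-31)) - 3565)*(F + 3494) = (64 - 3565)*(1103 + 3494) = -3501*4597 = -16094097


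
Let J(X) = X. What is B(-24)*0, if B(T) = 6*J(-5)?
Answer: 0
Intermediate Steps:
B(T) = -30 (B(T) = 6*(-5) = -30)
B(-24)*0 = -30*0 = 0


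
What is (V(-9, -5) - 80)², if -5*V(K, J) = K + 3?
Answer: 155236/25 ≈ 6209.4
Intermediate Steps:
V(K, J) = -⅗ - K/5 (V(K, J) = -(K + 3)/5 = -(3 + K)/5 = -⅗ - K/5)
(V(-9, -5) - 80)² = ((-⅗ - ⅕*(-9)) - 80)² = ((-⅗ + 9/5) - 80)² = (6/5 - 80)² = (-394/5)² = 155236/25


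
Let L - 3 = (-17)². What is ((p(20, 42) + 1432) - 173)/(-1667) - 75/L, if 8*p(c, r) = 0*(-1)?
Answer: -492653/486764 ≈ -1.0121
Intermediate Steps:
p(c, r) = 0 (p(c, r) = (0*(-1))/8 = (⅛)*0 = 0)
L = 292 (L = 3 + (-17)² = 3 + 289 = 292)
((p(20, 42) + 1432) - 173)/(-1667) - 75/L = ((0 + 1432) - 173)/(-1667) - 75/292 = (1432 - 173)*(-1/1667) - 75*1/292 = 1259*(-1/1667) - 75/292 = -1259/1667 - 75/292 = -492653/486764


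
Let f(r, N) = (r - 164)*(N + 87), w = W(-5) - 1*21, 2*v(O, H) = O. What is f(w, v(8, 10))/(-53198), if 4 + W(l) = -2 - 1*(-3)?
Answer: 8554/26599 ≈ 0.32159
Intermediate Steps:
W(l) = -3 (W(l) = -4 + (-2 - 1*(-3)) = -4 + (-2 + 3) = -4 + 1 = -3)
v(O, H) = O/2
w = -24 (w = -3 - 1*21 = -3 - 21 = -24)
f(r, N) = (-164 + r)*(87 + N)
f(w, v(8, 10))/(-53198) = (-14268 - 82*8 + 87*(-24) + ((½)*8)*(-24))/(-53198) = (-14268 - 164*4 - 2088 + 4*(-24))*(-1/53198) = (-14268 - 656 - 2088 - 96)*(-1/53198) = -17108*(-1/53198) = 8554/26599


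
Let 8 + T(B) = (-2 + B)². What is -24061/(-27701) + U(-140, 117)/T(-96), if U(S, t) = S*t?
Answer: -55713256/66454699 ≈ -0.83836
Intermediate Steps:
T(B) = -8 + (-2 + B)²
-24061/(-27701) + U(-140, 117)/T(-96) = -24061/(-27701) + (-140*117)/(-8 + (-2 - 96)²) = -24061*(-1/27701) - 16380/(-8 + (-98)²) = 24061/27701 - 16380/(-8 + 9604) = 24061/27701 - 16380/9596 = 24061/27701 - 16380*1/9596 = 24061/27701 - 4095/2399 = -55713256/66454699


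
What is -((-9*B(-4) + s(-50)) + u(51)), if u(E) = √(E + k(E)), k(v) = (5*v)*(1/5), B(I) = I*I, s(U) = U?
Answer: 194 - √102 ≈ 183.90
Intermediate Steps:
B(I) = I²
k(v) = v (k(v) = (5*v)*(1*(⅕)) = (5*v)*(⅕) = v)
u(E) = √2*√E (u(E) = √(E + E) = √(2*E) = √2*√E)
-((-9*B(-4) + s(-50)) + u(51)) = -((-9*(-4)² - 50) + √2*√51) = -((-9*16 - 50) + √102) = -((-144 - 50) + √102) = -(-194 + √102) = 194 - √102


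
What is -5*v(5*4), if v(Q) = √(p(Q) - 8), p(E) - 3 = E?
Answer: -5*√15 ≈ -19.365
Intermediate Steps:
p(E) = 3 + E
v(Q) = √(-5 + Q) (v(Q) = √((3 + Q) - 8) = √(-5 + Q))
-5*v(5*4) = -5*√(-5 + 5*4) = -5*√(-5 + 20) = -5*√15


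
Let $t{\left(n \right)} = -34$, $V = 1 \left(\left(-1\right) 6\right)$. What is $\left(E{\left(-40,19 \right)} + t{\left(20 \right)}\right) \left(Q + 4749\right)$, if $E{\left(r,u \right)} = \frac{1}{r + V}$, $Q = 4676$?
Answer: $- \frac{14750125}{46} \approx -3.2066 \cdot 10^{5}$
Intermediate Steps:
$V = -6$ ($V = 1 \left(-6\right) = -6$)
$E{\left(r,u \right)} = \frac{1}{-6 + r}$ ($E{\left(r,u \right)} = \frac{1}{r - 6} = \frac{1}{-6 + r}$)
$\left(E{\left(-40,19 \right)} + t{\left(20 \right)}\right) \left(Q + 4749\right) = \left(\frac{1}{-6 - 40} - 34\right) \left(4676 + 4749\right) = \left(\frac{1}{-46} - 34\right) 9425 = \left(- \frac{1}{46} - 34\right) 9425 = \left(- \frac{1565}{46}\right) 9425 = - \frac{14750125}{46}$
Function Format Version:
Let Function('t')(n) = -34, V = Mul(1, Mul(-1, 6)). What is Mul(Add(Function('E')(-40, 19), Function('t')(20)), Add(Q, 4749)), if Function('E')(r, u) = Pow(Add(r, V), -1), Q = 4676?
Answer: Rational(-14750125, 46) ≈ -3.2066e+5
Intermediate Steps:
V = -6 (V = Mul(1, -6) = -6)
Function('E')(r, u) = Pow(Add(-6, r), -1) (Function('E')(r, u) = Pow(Add(r, -6), -1) = Pow(Add(-6, r), -1))
Mul(Add(Function('E')(-40, 19), Function('t')(20)), Add(Q, 4749)) = Mul(Add(Pow(Add(-6, -40), -1), -34), Add(4676, 4749)) = Mul(Add(Pow(-46, -1), -34), 9425) = Mul(Add(Rational(-1, 46), -34), 9425) = Mul(Rational(-1565, 46), 9425) = Rational(-14750125, 46)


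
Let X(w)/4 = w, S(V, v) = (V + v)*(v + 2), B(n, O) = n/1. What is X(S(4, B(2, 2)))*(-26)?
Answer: -2496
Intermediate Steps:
B(n, O) = n (B(n, O) = n*1 = n)
S(V, v) = (2 + v)*(V + v) (S(V, v) = (V + v)*(2 + v) = (2 + v)*(V + v))
X(w) = 4*w
X(S(4, B(2, 2)))*(-26) = (4*(2² + 2*4 + 2*2 + 4*2))*(-26) = (4*(4 + 8 + 4 + 8))*(-26) = (4*24)*(-26) = 96*(-26) = -2496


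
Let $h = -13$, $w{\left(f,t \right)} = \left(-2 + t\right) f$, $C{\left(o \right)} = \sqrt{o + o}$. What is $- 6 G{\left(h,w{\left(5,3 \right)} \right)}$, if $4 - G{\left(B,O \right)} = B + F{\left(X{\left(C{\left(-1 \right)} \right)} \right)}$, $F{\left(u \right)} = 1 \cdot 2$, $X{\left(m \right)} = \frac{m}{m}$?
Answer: $-90$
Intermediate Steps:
$C{\left(o \right)} = \sqrt{2} \sqrt{o}$ ($C{\left(o \right)} = \sqrt{2 o} = \sqrt{2} \sqrt{o}$)
$w{\left(f,t \right)} = f \left(-2 + t\right)$
$X{\left(m \right)} = 1$
$F{\left(u \right)} = 2$
$G{\left(B,O \right)} = 2 - B$ ($G{\left(B,O \right)} = 4 - \left(B + 2\right) = 4 - \left(2 + B\right) = 2 - B$)
$- 6 G{\left(h,w{\left(5,3 \right)} \right)} = - 6 \left(2 - -13\right) = - 6 \left(2 + 13\right) = \left(-6\right) 15 = -90$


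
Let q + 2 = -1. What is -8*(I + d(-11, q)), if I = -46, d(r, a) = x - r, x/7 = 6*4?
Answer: -1064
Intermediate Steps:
q = -3 (q = -2 - 1 = -3)
x = 168 (x = 7*(6*4) = 7*24 = 168)
d(r, a) = 168 - r
-8*(I + d(-11, q)) = -8*(-46 + (168 - 1*(-11))) = -8*(-46 + (168 + 11)) = -8*(-46 + 179) = -8*133 = -1064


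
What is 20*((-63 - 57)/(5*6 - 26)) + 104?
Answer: -496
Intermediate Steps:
20*((-63 - 57)/(5*6 - 26)) + 104 = 20*(-120/(30 - 26)) + 104 = 20*(-120/4) + 104 = 20*(-120*1/4) + 104 = 20*(-30) + 104 = -600 + 104 = -496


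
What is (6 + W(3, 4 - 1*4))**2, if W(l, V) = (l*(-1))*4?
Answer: 36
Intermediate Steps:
W(l, V) = -4*l (W(l, V) = -l*4 = -4*l)
(6 + W(3, 4 - 1*4))**2 = (6 - 4*3)**2 = (6 - 12)**2 = (-6)**2 = 36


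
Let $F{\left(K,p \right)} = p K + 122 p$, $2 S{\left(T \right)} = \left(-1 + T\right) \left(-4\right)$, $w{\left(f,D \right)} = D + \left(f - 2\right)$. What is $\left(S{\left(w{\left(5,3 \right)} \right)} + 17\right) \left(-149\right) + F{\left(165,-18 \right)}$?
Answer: $-6209$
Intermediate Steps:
$w{\left(f,D \right)} = -2 + D + f$ ($w{\left(f,D \right)} = D + \left(f - 2\right) = D + \left(-2 + f\right) = -2 + D + f$)
$S{\left(T \right)} = 2 - 2 T$ ($S{\left(T \right)} = \frac{\left(-1 + T\right) \left(-4\right)}{2} = \frac{4 - 4 T}{2} = 2 - 2 T$)
$F{\left(K,p \right)} = 122 p + K p$ ($F{\left(K,p \right)} = K p + 122 p = 122 p + K p$)
$\left(S{\left(w{\left(5,3 \right)} \right)} + 17\right) \left(-149\right) + F{\left(165,-18 \right)} = \left(\left(2 - 2 \left(-2 + 3 + 5\right)\right) + 17\right) \left(-149\right) - 18 \left(122 + 165\right) = \left(\left(2 - 12\right) + 17\right) \left(-149\right) - 5166 = \left(-10 + 17\right) \left(-149\right) - 5166 = 7 \left(-149\right) - 5166 = -1043 - 5166 = -6209$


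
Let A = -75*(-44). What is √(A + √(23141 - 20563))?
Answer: √(3300 + √2578) ≈ 57.886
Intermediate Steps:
A = 3300
√(A + √(23141 - 20563)) = √(3300 + √(23141 - 20563)) = √(3300 + √2578)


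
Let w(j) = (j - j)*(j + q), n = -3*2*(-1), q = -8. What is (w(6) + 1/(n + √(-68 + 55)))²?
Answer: (6 + I*√13)⁻² ≈ 0.0095793 - 0.01802*I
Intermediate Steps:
n = 6 (n = -6*(-1) = 6)
w(j) = 0 (w(j) = (j - j)*(j - 8) = 0*(-8 + j) = 0)
(w(6) + 1/(n + √(-68 + 55)))² = (0 + 1/(6 + √(-68 + 55)))² = (0 + 1/(6 + √(-13)))² = (0 + 1/(6 + I*√13))² = (1/(6 + I*√13))² = (6 + I*√13)⁻²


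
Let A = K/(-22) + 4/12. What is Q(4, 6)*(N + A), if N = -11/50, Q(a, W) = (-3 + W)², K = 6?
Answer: -789/550 ≈ -1.4345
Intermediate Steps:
A = 2/33 (A = 6/(-22) + 4/12 = 6*(-1/22) + 4*(1/12) = -3/11 + ⅓ = 2/33 ≈ 0.060606)
N = -11/50 (N = -11*1/50 = -11/50 ≈ -0.22000)
Q(4, 6)*(N + A) = (-3 + 6)²*(-11/50 + 2/33) = 3²*(-263/1650) = 9*(-263/1650) = -789/550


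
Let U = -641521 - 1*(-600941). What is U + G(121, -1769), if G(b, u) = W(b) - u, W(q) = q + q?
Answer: -38569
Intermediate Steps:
W(q) = 2*q
G(b, u) = -u + 2*b (G(b, u) = 2*b - u = -u + 2*b)
U = -40580 (U = -641521 + 600941 = -40580)
U + G(121, -1769) = -40580 + (-1*(-1769) + 2*121) = -40580 + (1769 + 242) = -40580 + 2011 = -38569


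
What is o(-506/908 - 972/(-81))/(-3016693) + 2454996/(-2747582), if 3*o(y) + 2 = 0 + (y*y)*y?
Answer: -346577065374997922255/387810301362401148232 ≈ -0.89368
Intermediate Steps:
o(y) = -⅔ + y³/3 (o(y) = -⅔ + (0 + (y*y)*y)/3 = -⅔ + (0 + y²*y)/3 = -⅔ + (0 + y³)/3 = -⅔ + y³/3)
o(-506/908 - 972/(-81))/(-3016693) + 2454996/(-2747582) = (-⅔ + (-506/908 - 972/(-81))³/3)/(-3016693) + 2454996/(-2747582) = (-⅔ + (-506*1/908 - 972*(-1/81))³/3)*(-1/3016693) + 2454996*(-1/2747582) = (-⅔ + (-253/454 + 12)³/3)*(-1/3016693) - 1227498/1373791 = (-⅔ + (5195/454)³/3)*(-1/3016693) - 1227498/1373791 = (-⅔ + (⅓)*(140202789875/93576664))*(-1/3016693) - 1227498/1373791 = (-⅔ + 140202789875/280729992)*(-1/3016693) - 1227498/1373791 = (46671878849/93576664)*(-1/3016693) - 1227498/1373791 = -46671878849/282292067252152 - 1227498/1373791 = -346577065374997922255/387810301362401148232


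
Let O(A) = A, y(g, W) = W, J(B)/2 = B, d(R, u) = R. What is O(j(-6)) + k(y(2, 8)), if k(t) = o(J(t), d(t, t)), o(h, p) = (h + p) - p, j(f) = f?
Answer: 10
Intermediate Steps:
J(B) = 2*B
o(h, p) = h
k(t) = 2*t
O(j(-6)) + k(y(2, 8)) = -6 + 2*8 = -6 + 16 = 10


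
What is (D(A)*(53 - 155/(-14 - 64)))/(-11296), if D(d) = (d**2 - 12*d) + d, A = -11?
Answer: -518969/440544 ≈ -1.1780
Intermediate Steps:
D(d) = d**2 - 11*d
(D(A)*(53 - 155/(-14 - 64)))/(-11296) = ((-11*(-11 - 11))*(53 - 155/(-14 - 64)))/(-11296) = ((-11*(-22))*(53 - 155/(-78)))*(-1/11296) = (242*(53 - 155*(-1/78)))*(-1/11296) = (242*(53 + 155/78))*(-1/11296) = (242*(4289/78))*(-1/11296) = (518969/39)*(-1/11296) = -518969/440544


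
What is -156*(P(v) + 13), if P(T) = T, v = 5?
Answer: -2808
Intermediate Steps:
-156*(P(v) + 13) = -156*(5 + 13) = -156*18 = -2808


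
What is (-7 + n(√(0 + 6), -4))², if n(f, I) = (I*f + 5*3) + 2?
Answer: 196 - 80*√6 ≈ 0.040821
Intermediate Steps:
n(f, I) = 17 + I*f (n(f, I) = (I*f + 15) + 2 = (15 + I*f) + 2 = 17 + I*f)
(-7 + n(√(0 + 6), -4))² = (-7 + (17 - 4*√(0 + 6)))² = (-7 + (17 - 4*√6))² = (10 - 4*√6)²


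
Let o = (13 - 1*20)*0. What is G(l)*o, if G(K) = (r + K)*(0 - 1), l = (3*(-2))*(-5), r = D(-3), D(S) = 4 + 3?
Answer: 0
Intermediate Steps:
D(S) = 7
r = 7
l = 30 (l = -6*(-5) = 30)
o = 0 (o = (13 - 20)*0 = -7*0 = 0)
G(K) = -7 - K (G(K) = (7 + K)*(0 - 1) = (7 + K)*(-1) = -7 - K)
G(l)*o = (-7 - 1*30)*0 = (-7 - 30)*0 = -37*0 = 0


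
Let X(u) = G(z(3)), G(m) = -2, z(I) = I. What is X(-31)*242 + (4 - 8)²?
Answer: -468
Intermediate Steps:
X(u) = -2
X(-31)*242 + (4 - 8)² = -2*242 + (4 - 8)² = -484 + (-4)² = -484 + 16 = -468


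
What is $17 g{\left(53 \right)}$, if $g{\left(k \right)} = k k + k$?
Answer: $48654$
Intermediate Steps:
$g{\left(k \right)} = k + k^{2}$ ($g{\left(k \right)} = k^{2} + k = k + k^{2}$)
$17 g{\left(53 \right)} = 17 \cdot 53 \left(1 + 53\right) = 17 \cdot 53 \cdot 54 = 17 \cdot 2862 = 48654$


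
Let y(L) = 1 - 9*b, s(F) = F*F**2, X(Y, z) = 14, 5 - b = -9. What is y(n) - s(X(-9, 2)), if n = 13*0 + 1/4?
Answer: -2869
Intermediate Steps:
b = 14 (b = 5 - 1*(-9) = 5 + 9 = 14)
s(F) = F**3
n = 1/4 (n = 0 + 1*(1/4) = 0 + 1/4 = 1/4 ≈ 0.25000)
y(L) = -125 (y(L) = 1 - 9*14 = 1 - 126 = -125)
y(n) - s(X(-9, 2)) = -125 - 1*14**3 = -125 - 1*2744 = -125 - 2744 = -2869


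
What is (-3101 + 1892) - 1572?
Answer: -2781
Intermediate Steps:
(-3101 + 1892) - 1572 = -1209 - 1572 = -2781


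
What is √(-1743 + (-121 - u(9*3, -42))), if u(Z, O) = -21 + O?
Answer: I*√1801 ≈ 42.438*I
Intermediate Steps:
√(-1743 + (-121 - u(9*3, -42))) = √(-1743 + (-121 - (-21 - 42))) = √(-1743 + (-121 - 1*(-63))) = √(-1743 + (-121 + 63)) = √(-1743 - 58) = √(-1801) = I*√1801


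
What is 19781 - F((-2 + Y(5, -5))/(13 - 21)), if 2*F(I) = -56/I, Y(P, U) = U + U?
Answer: 59399/3 ≈ 19800.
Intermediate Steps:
Y(P, U) = 2*U
F(I) = -28/I (F(I) = (-56/I)/2 = -28/I)
19781 - F((-2 + Y(5, -5))/(13 - 21)) = 19781 - (-28)/((-2 + 2*(-5))/(13 - 21)) = 19781 - (-28)/((-2 - 10)/(-8)) = 19781 - (-28)/((-12*(-⅛))) = 19781 - (-28)/3/2 = 19781 - (-28)*2/3 = 19781 - 1*(-56/3) = 19781 + 56/3 = 59399/3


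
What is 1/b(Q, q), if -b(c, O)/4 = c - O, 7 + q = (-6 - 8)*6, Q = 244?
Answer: -1/1340 ≈ -0.00074627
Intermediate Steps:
q = -91 (q = -7 + (-6 - 8)*6 = -7 - 14*6 = -7 - 84 = -91)
b(c, O) = -4*c + 4*O (b(c, O) = -4*(c - O) = -4*c + 4*O)
1/b(Q, q) = 1/(-4*244 + 4*(-91)) = 1/(-976 - 364) = 1/(-1340) = -1/1340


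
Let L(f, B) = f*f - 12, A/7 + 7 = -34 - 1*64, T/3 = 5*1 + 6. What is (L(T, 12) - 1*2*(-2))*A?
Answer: -794535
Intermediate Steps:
T = 33 (T = 3*(5*1 + 6) = 3*(5 + 6) = 3*11 = 33)
A = -735 (A = -49 + 7*(-34 - 1*64) = -49 + 7*(-34 - 64) = -49 + 7*(-98) = -49 - 686 = -735)
L(f, B) = -12 + f**2 (L(f, B) = f**2 - 12 = -12 + f**2)
(L(T, 12) - 1*2*(-2))*A = ((-12 + 33**2) - 1*2*(-2))*(-735) = ((-12 + 1089) - 2*(-2))*(-735) = (1077 + 4)*(-735) = 1081*(-735) = -794535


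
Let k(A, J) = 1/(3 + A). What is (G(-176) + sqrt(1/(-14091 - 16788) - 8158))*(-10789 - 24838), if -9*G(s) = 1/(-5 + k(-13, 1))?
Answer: -356270/459 - 35627*I*sqrt(864306239573)/10293 ≈ -776.19 - 3.2179e+6*I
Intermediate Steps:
G(s) = 10/459 (G(s) = -1/(9*(-5 + 1/(3 - 13))) = -1/(9*(-5 + 1/(-10))) = -1/(9*(-5 - 1/10)) = -1/(9*(-51/10)) = -1/9*(-10/51) = 10/459)
(G(-176) + sqrt(1/(-14091 - 16788) - 8158))*(-10789 - 24838) = (10/459 + sqrt(1/(-14091 - 16788) - 8158))*(-10789 - 24838) = (10/459 + sqrt(1/(-30879) - 8158))*(-35627) = (10/459 + sqrt(-1/30879 - 8158))*(-35627) = (10/459 + sqrt(-251910883/30879))*(-35627) = (10/459 + I*sqrt(864306239573)/10293)*(-35627) = -356270/459 - 35627*I*sqrt(864306239573)/10293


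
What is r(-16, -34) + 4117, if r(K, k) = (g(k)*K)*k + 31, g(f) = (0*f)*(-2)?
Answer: 4148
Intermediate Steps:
g(f) = 0 (g(f) = 0*(-2) = 0)
r(K, k) = 31 (r(K, k) = (0*K)*k + 31 = 0*k + 31 = 0 + 31 = 31)
r(-16, -34) + 4117 = 31 + 4117 = 4148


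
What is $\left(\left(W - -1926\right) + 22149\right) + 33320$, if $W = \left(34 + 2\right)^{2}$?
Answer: $58691$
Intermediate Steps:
$W = 1296$ ($W = 36^{2} = 1296$)
$\left(\left(W - -1926\right) + 22149\right) + 33320 = \left(\left(1296 - -1926\right) + 22149\right) + 33320 = \left(\left(1296 + 1926\right) + 22149\right) + 33320 = \left(3222 + 22149\right) + 33320 = 25371 + 33320 = 58691$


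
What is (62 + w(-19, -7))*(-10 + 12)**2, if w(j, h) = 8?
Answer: 280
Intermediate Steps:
(62 + w(-19, -7))*(-10 + 12)**2 = (62 + 8)*(-10 + 12)**2 = 70*2**2 = 70*4 = 280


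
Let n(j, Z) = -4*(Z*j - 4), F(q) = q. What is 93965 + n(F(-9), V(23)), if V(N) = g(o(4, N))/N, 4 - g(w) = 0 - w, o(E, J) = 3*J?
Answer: 2164191/23 ≈ 94095.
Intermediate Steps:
g(w) = 4 + w (g(w) = 4 - (0 - w) = 4 - (-1)*w = 4 + w)
V(N) = (4 + 3*N)/N
n(j, Z) = 16 - 4*Z*j (n(j, Z) = -4*(-4 + Z*j) = 16 - 4*Z*j)
93965 + n(F(-9), V(23)) = 93965 + (16 - 4*(3 + 4/23)*(-9)) = 93965 + (16 - 4*73/23*(-9)) = 93965 + (16 + 2628/23) = 93965 + 2996/23 = 2164191/23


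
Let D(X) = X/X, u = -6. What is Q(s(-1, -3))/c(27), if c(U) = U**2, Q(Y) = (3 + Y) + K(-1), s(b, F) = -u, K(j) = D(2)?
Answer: 10/729 ≈ 0.013717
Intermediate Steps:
D(X) = 1
K(j) = 1
s(b, F) = 6 (s(b, F) = -1*(-6) = 6)
Q(Y) = 4 + Y (Q(Y) = (3 + Y) + 1 = 4 + Y)
Q(s(-1, -3))/c(27) = (4 + 6)/(27**2) = 10/729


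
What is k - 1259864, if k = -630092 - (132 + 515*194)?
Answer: -1989998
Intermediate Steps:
k = -730134 (k = -630092 - (132 + 99910) = -630092 - 1*100042 = -630092 - 100042 = -730134)
k - 1259864 = -730134 - 1259864 = -1989998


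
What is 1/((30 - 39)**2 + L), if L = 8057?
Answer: 1/8138 ≈ 0.00012288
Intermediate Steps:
1/((30 - 39)**2 + L) = 1/((30 - 39)**2 + 8057) = 1/((-9)**2 + 8057) = 1/(81 + 8057) = 1/8138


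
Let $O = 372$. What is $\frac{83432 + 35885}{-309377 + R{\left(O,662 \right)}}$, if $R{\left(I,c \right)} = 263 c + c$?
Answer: $- \frac{119317}{134609} \approx -0.8864$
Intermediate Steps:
$R{\left(I,c \right)} = 264 c$
$\frac{83432 + 35885}{-309377 + R{\left(O,662 \right)}} = \frac{83432 + 35885}{-309377 + 264 \cdot 662} = \frac{119317}{-309377 + 174768} = \frac{119317}{-134609} = 119317 \left(- \frac{1}{134609}\right) = - \frac{119317}{134609}$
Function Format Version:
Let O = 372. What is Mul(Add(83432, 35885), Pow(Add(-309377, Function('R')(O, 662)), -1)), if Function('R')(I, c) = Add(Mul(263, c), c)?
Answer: Rational(-119317, 134609) ≈ -0.88640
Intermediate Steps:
Function('R')(I, c) = Mul(264, c)
Mul(Add(83432, 35885), Pow(Add(-309377, Function('R')(O, 662)), -1)) = Mul(Add(83432, 35885), Pow(Add(-309377, Mul(264, 662)), -1)) = Mul(119317, Pow(Add(-309377, 174768), -1)) = Mul(119317, Pow(-134609, -1)) = Mul(119317, Rational(-1, 134609)) = Rational(-119317, 134609)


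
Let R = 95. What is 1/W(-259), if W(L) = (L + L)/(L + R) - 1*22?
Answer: -82/1545 ≈ -0.053074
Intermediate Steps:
W(L) = -22 + 2*L/(95 + L) (W(L) = (L + L)/(L + 95) - 1*22 = (2*L)/(95 + L) - 22 = 2*L/(95 + L) - 22 = -22 + 2*L/(95 + L))
1/W(-259) = 1/(10*(-209 - 2*(-259))/(95 - 259)) = 1/(10*(-209 + 518)/(-164)) = 1/(10*(-1/164)*309) = 1/(-1545/82) = -82/1545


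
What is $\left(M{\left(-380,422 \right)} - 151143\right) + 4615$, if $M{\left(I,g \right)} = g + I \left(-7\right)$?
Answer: $-143446$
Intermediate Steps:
$M{\left(I,g \right)} = g - 7 I$
$\left(M{\left(-380,422 \right)} - 151143\right) + 4615 = \left(\left(422 - -2660\right) - 151143\right) + 4615 = \left(\left(422 + 2660\right) - 151143\right) + 4615 = \left(3082 - 151143\right) + 4615 = -148061 + 4615 = -143446$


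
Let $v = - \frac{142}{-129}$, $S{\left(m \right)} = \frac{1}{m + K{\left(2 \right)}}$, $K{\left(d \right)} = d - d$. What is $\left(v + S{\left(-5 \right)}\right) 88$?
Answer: $\frac{51128}{645} \approx 79.268$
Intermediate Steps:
$K{\left(d \right)} = 0$
$S{\left(m \right)} = \frac{1}{m}$ ($S{\left(m \right)} = \frac{1}{m + 0} = \frac{1}{m}$)
$v = \frac{142}{129}$ ($v = \left(-142\right) \left(- \frac{1}{129}\right) = \frac{142}{129} \approx 1.1008$)
$\left(v + S{\left(-5 \right)}\right) 88 = \left(\frac{142}{129} + \frac{1}{-5}\right) 88 = \left(\frac{142}{129} - \frac{1}{5}\right) 88 = \frac{581}{645} \cdot 88 = \frac{51128}{645}$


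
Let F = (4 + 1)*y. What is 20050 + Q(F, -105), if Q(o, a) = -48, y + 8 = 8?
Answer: 20002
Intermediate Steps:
y = 0 (y = -8 + 8 = 0)
F = 0 (F = (4 + 1)*0 = 5*0 = 0)
20050 + Q(F, -105) = 20050 - 48 = 20002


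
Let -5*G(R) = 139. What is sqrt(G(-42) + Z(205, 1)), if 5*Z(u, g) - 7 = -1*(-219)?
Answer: sqrt(435)/5 ≈ 4.1713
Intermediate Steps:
G(R) = -139/5 (G(R) = -1/5*139 = -139/5)
Z(u, g) = 226/5 (Z(u, g) = 7/5 + (-1*(-219))/5 = 7/5 + (1/5)*219 = 7/5 + 219/5 = 226/5)
sqrt(G(-42) + Z(205, 1)) = sqrt(-139/5 + 226/5) = sqrt(87/5) = sqrt(435)/5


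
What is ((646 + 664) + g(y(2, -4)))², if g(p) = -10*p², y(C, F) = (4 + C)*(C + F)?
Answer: 16900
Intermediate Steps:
((646 + 664) + g(y(2, -4)))² = ((646 + 664) - 10*(2² + 4*2 + 4*(-4) + 2*(-4))²)² = (1310 - 10*(4 + 8 - 16 - 8)²)² = (1310 - 10*(-12)²)² = (1310 - 10*144)² = (1310 - 1440)² = (-130)² = 16900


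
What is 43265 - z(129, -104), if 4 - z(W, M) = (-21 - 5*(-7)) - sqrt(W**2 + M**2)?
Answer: 43275 - sqrt(27457) ≈ 43109.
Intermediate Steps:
z(W, M) = -10 + sqrt(M**2 + W**2) (z(W, M) = 4 - ((-21 - 5*(-7)) - sqrt(W**2 + M**2)) = 4 - ((-21 + 35) - sqrt(M**2 + W**2)) = 4 - (14 - sqrt(M**2 + W**2)) = 4 + (-14 + sqrt(M**2 + W**2)) = -10 + sqrt(M**2 + W**2))
43265 - z(129, -104) = 43265 - (-10 + sqrt((-104)**2 + 129**2)) = 43265 - (-10 + sqrt(10816 + 16641)) = 43265 - (-10 + sqrt(27457)) = 43265 + (10 - sqrt(27457)) = 43275 - sqrt(27457)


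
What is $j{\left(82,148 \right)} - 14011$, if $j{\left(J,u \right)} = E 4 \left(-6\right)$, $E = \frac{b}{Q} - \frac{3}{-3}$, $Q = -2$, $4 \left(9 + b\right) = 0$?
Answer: $-14143$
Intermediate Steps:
$b = -9$ ($b = -9 + \frac{1}{4} \cdot 0 = -9 + 0 = -9$)
$E = \frac{11}{2}$ ($E = - \frac{9}{-2} - \frac{3}{-3} = \left(-9\right) \left(- \frac{1}{2}\right) - -1 = \frac{9}{2} + 1 = \frac{11}{2} \approx 5.5$)
$j{\left(J,u \right)} = -132$ ($j{\left(J,u \right)} = \frac{11}{2} \cdot 4 \left(-6\right) = 22 \left(-6\right) = -132$)
$j{\left(82,148 \right)} - 14011 = -132 - 14011 = -14143$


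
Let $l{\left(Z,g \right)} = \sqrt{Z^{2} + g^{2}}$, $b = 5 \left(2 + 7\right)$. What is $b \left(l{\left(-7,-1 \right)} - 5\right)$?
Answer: $-225 + 225 \sqrt{2} \approx 93.198$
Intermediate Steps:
$b = 45$ ($b = 5 \cdot 9 = 45$)
$b \left(l{\left(-7,-1 \right)} - 5\right) = 45 \left(\sqrt{\left(-7\right)^{2} + \left(-1\right)^{2}} - 5\right) = 45 \left(\sqrt{49 + 1} - 5\right) = 45 \left(\sqrt{50} - 5\right) = 45 \left(5 \sqrt{2} - 5\right) = 45 \left(-5 + 5 \sqrt{2}\right) = -225 + 225 \sqrt{2}$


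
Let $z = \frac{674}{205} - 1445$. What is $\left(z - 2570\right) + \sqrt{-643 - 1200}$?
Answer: $- \frac{822401}{205} + i \sqrt{1843} \approx -4011.7 + 42.93 i$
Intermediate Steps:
$z = - \frac{295551}{205}$ ($z = 674 \cdot \frac{1}{205} - 1445 = \frac{674}{205} - 1445 = - \frac{295551}{205} \approx -1441.7$)
$\left(z - 2570\right) + \sqrt{-643 - 1200} = \left(- \frac{295551}{205} - 2570\right) + \sqrt{-643 - 1200} = - \frac{822401}{205} + \sqrt{-1843} = - \frac{822401}{205} + i \sqrt{1843}$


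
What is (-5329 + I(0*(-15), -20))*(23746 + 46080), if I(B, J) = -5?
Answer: -372451884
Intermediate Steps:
(-5329 + I(0*(-15), -20))*(23746 + 46080) = (-5329 - 5)*(23746 + 46080) = -5334*69826 = -372451884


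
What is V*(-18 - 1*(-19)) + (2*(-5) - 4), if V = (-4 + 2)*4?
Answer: -22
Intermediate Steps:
V = -8 (V = -2*4 = -8)
V*(-18 - 1*(-19)) + (2*(-5) - 4) = -8*(-18 - 1*(-19)) + (2*(-5) - 4) = -8*(-18 + 19) + (-10 - 4) = -8*1 - 14 = -8 - 14 = -22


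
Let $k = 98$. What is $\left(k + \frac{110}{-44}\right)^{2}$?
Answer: $\frac{36481}{4} \approx 9120.3$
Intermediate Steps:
$\left(k + \frac{110}{-44}\right)^{2} = \left(98 + \frac{110}{-44}\right)^{2} = \left(98 + 110 \left(- \frac{1}{44}\right)\right)^{2} = \left(98 - \frac{5}{2}\right)^{2} = \left(\frac{191}{2}\right)^{2} = \frac{36481}{4}$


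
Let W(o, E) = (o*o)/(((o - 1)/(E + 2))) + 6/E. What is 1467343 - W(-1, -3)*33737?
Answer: 3035897/2 ≈ 1.5179e+6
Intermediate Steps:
W(o, E) = 6/E + o²*(2 + E)/(-1 + o) (W(o, E) = o²/(((-1 + o)/(2 + E))) + 6/E = o²*((2 + E)/(-1 + o)) + 6/E = o²*(2 + E)/(-1 + o) + 6/E = 6/E + o²*(2 + E)/(-1 + o))
1467343 - W(-1, -3)*33737 = 1467343 - (-6 + 6*(-1) + (-3)²*(-1)² + 2*(-3)*(-1)²)/((-3)*(-1 - 1))*33737 = 1467343 - (-⅓*(-6 - 6 + 9*1 + 2*(-3)*1)/(-2))*33737 = 1467343 - (-⅓*(-½)*(-6 - 6 + 9 - 6))*33737 = 1467343 - (-⅓*(-½)*(-9))*33737 = 1467343 - (-3)*33737/2 = 1467343 - 1*(-101211/2) = 1467343 + 101211/2 = 3035897/2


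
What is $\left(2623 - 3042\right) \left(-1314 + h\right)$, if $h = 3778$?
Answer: $-1032416$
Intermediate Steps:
$\left(2623 - 3042\right) \left(-1314 + h\right) = \left(2623 - 3042\right) \left(-1314 + 3778\right) = \left(-419\right) 2464 = -1032416$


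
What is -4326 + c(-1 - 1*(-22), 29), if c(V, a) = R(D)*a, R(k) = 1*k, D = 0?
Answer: -4326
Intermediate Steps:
R(k) = k
c(V, a) = 0 (c(V, a) = 0*a = 0)
-4326 + c(-1 - 1*(-22), 29) = -4326 + 0 = -4326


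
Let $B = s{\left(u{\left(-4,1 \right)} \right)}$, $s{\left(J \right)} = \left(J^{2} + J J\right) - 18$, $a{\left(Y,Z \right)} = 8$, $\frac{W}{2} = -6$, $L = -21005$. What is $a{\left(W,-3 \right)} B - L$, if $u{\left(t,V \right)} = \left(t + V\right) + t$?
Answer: $21645$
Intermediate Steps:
$W = -12$ ($W = 2 \left(-6\right) = -12$)
$u{\left(t,V \right)} = V + 2 t$ ($u{\left(t,V \right)} = \left(V + t\right) + t = V + 2 t$)
$s{\left(J \right)} = -18 + 2 J^{2}$ ($s{\left(J \right)} = \left(J^{2} + J^{2}\right) - 18 = 2 J^{2} - 18 = -18 + 2 J^{2}$)
$B = 80$ ($B = -18 + 2 \left(1 + 2 \left(-4\right)\right)^{2} = -18 + 2 \left(1 - 8\right)^{2} = -18 + 2 \left(-7\right)^{2} = -18 + 2 \cdot 49 = -18 + 98 = 80$)
$a{\left(W,-3 \right)} B - L = 8 \cdot 80 - -21005 = 640 + 21005 = 21645$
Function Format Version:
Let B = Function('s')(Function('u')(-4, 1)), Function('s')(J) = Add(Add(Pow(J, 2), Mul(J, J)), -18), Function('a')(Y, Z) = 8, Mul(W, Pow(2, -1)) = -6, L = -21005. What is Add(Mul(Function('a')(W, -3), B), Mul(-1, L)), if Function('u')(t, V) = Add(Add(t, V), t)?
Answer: 21645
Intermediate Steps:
W = -12 (W = Mul(2, -6) = -12)
Function('u')(t, V) = Add(V, Mul(2, t)) (Function('u')(t, V) = Add(Add(V, t), t) = Add(V, Mul(2, t)))
Function('s')(J) = Add(-18, Mul(2, Pow(J, 2))) (Function('s')(J) = Add(Add(Pow(J, 2), Pow(J, 2)), -18) = Add(Mul(2, Pow(J, 2)), -18) = Add(-18, Mul(2, Pow(J, 2))))
B = 80 (B = Add(-18, Mul(2, Pow(Add(1, Mul(2, -4)), 2))) = Add(-18, Mul(2, Pow(Add(1, -8), 2))) = Add(-18, Mul(2, Pow(-7, 2))) = Add(-18, Mul(2, 49)) = Add(-18, 98) = 80)
Add(Mul(Function('a')(W, -3), B), Mul(-1, L)) = Add(Mul(8, 80), Mul(-1, -21005)) = Add(640, 21005) = 21645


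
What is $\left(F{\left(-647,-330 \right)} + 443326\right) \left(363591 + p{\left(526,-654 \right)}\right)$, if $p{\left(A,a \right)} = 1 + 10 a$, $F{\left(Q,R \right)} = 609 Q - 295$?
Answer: $17498404416$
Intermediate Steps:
$F{\left(Q,R \right)} = -295 + 609 Q$
$\left(F{\left(-647,-330 \right)} + 443326\right) \left(363591 + p{\left(526,-654 \right)}\right) = \left(\left(-295 + 609 \left(-647\right)\right) + 443326\right) \left(363591 + \left(1 + 10 \left(-654\right)\right)\right) = \left(\left(-295 - 394023\right) + 443326\right) \left(363591 + \left(1 - 6540\right)\right) = \left(-394318 + 443326\right) \left(363591 - 6539\right) = 49008 \cdot 357052 = 17498404416$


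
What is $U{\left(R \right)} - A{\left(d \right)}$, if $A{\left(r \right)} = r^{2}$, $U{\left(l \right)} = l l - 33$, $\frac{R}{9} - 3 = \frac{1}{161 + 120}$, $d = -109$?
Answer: $- \frac{883042138}{78961} \approx -11183.0$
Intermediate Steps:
$R = \frac{7596}{281}$ ($R = 27 + \frac{9}{161 + 120} = 27 + \frac{9}{281} = \frac{7596}{281} \approx 27.032$)
$U{\left(l \right)} = -33 + l^{2}$ ($U{\left(l \right)} = l^{2} - 33 = -33 + l^{2}$)
$U{\left(R \right)} - A{\left(d \right)} = \left(-33 + \left(\frac{7596}{281}\right)^{2}\right) - \left(-109\right)^{2} = \left(-33 + \frac{57699216}{78961}\right) - 11881 = \frac{55093503}{78961} - 11881 = - \frac{883042138}{78961}$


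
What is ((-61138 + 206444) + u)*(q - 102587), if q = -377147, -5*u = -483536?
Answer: -580509802444/5 ≈ -1.1610e+11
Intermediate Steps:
u = 483536/5 (u = -⅕*(-483536) = 483536/5 ≈ 96707.)
((-61138 + 206444) + u)*(q - 102587) = ((-61138 + 206444) + 483536/5)*(-377147 - 102587) = (145306 + 483536/5)*(-479734) = (1210066/5)*(-479734) = -580509802444/5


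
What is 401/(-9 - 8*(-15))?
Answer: 401/111 ≈ 3.6126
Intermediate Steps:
401/(-9 - 8*(-15)) = 401/(-9 + 120) = 401/111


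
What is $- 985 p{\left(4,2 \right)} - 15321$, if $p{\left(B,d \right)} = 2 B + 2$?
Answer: $-25171$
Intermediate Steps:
$p{\left(B,d \right)} = 2 + 2 B$
$- 985 p{\left(4,2 \right)} - 15321 = - 985 \left(2 + 2 \cdot 4\right) - 15321 = - 985 \left(2 + 8\right) - 15321 = \left(-985\right) 10 - 15321 = -9850 - 15321 = -25171$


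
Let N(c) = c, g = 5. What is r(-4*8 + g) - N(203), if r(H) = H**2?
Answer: 526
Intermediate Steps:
r(-4*8 + g) - N(203) = (-4*8 + 5)**2 - 1*203 = (-32 + 5)**2 - 203 = (-27)**2 - 203 = 729 - 203 = 526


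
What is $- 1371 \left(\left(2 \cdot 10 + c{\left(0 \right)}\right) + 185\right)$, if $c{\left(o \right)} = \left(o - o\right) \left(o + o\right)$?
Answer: $-281055$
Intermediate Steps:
$c{\left(o \right)} = 0$ ($c{\left(o \right)} = 0 \cdot 2 o = 0$)
$- 1371 \left(\left(2 \cdot 10 + c{\left(0 \right)}\right) + 185\right) = - 1371 \left(\left(2 \cdot 10 + 0\right) + 185\right) = - 1371 \left(\left(20 + 0\right) + 185\right) = - 1371 \left(20 + 185\right) = \left(-1371\right) 205 = -281055$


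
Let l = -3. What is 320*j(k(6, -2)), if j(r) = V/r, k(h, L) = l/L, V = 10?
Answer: 6400/3 ≈ 2133.3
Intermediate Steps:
k(h, L) = -3/L
j(r) = 10/r
320*j(k(6, -2)) = 320*(10/((-3/(-2)))) = 320*(10/((-3*(-½)))) = 320*(10/(3/2)) = 320*(10*(⅔)) = 320*(20/3) = 6400/3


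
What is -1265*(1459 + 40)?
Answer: -1896235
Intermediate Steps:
-1265*(1459 + 40) = -1265*1499 = -1896235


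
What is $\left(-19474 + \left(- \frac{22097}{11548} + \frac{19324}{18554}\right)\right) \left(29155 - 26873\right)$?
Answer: $- \frac{2380535092310977}{53565398} \approx -4.4442 \cdot 10^{7}$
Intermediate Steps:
$\left(-19474 + \left(- \frac{22097}{11548} + \frac{19324}{18554}\right)\right) \left(29155 - 26873\right) = \left(-19474 + \left(\left(-22097\right) \frac{1}{11548} + 19324 \cdot \frac{1}{18554}\right)\right) 2282 = \left(-19474 + \left(- \frac{22097}{11548} + \frac{9662}{9277}\right)\right) 2282 = \left(-19474 - \frac{93417093}{107130796}\right) 2282 = \left(- \frac{2086358538397}{107130796}\right) 2282 = - \frac{2380535092310977}{53565398}$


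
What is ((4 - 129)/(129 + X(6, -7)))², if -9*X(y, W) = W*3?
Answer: 140625/155236 ≈ 0.90588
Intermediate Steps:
X(y, W) = -W/3 (X(y, W) = -W*3/9 = -W/3)
((4 - 129)/(129 + X(6, -7)))² = ((4 - 129)/(129 - ⅓*(-7)))² = (-125/(129 + 7/3))² = (-125/394/3)² = (-125*3/394)² = (-375/394)² = 140625/155236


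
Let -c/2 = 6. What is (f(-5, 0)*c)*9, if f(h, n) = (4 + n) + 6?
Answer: -1080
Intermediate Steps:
f(h, n) = 10 + n
c = -12 (c = -2*6 = -12)
(f(-5, 0)*c)*9 = ((10 + 0)*(-12))*9 = (10*(-12))*9 = -120*9 = -1080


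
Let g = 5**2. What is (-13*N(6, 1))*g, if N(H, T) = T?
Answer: -325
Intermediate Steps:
g = 25
(-13*N(6, 1))*g = -13*1*25 = -13*25 = -325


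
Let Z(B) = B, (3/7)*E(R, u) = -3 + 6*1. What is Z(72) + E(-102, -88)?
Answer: 79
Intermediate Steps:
E(R, u) = 7 (E(R, u) = 7*(-3 + 6*1)/3 = 7*(-3 + 6)/3 = (7/3)*3 = 7)
Z(72) + E(-102, -88) = 72 + 7 = 79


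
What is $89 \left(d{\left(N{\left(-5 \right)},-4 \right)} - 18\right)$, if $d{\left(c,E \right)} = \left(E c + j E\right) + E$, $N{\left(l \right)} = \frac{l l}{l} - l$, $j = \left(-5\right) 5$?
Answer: $6942$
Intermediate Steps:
$j = -25$
$N{\left(l \right)} = 0$ ($N{\left(l \right)} = \frac{l^{2}}{l} - l = l - l = 0$)
$d{\left(c,E \right)} = - 24 E + E c$ ($d{\left(c,E \right)} = \left(E c - 25 E\right) + E = \left(- 25 E + E c\right) + E = - 24 E + E c$)
$89 \left(d{\left(N{\left(-5 \right)},-4 \right)} - 18\right) = 89 \left(- 4 \left(-24 + 0\right) - 18\right) = 89 \left(\left(-4\right) \left(-24\right) - 18\right) = 89 \left(96 - 18\right) = 89 \cdot 78 = 6942$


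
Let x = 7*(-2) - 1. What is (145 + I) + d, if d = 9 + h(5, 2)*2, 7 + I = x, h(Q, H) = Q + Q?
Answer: 152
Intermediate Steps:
h(Q, H) = 2*Q
x = -15 (x = -14 - 1 = -15)
I = -22 (I = -7 - 15 = -22)
d = 29 (d = 9 + (2*5)*2 = 9 + 10*2 = 9 + 20 = 29)
(145 + I) + d = (145 - 22) + 29 = 123 + 29 = 152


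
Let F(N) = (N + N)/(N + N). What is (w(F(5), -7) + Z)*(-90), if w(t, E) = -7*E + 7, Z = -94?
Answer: 3420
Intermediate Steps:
F(N) = 1 (F(N) = (2*N)/((2*N)) = (2*N)*(1/(2*N)) = 1)
w(t, E) = 7 - 7*E
(w(F(5), -7) + Z)*(-90) = ((7 - 7*(-7)) - 94)*(-90) = ((7 + 49) - 94)*(-90) = (56 - 94)*(-90) = -38*(-90) = 3420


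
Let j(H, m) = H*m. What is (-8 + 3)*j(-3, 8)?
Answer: 120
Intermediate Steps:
(-8 + 3)*j(-3, 8) = (-8 + 3)*(-3*8) = -5*(-24) = 120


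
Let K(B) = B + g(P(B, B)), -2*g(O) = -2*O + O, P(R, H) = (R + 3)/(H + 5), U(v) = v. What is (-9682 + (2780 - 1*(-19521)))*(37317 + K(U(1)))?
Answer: 1412760145/3 ≈ 4.7092e+8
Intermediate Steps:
P(R, H) = (3 + R)/(5 + H)
g(O) = O/2 (g(O) = -(-2*O + O)/2 = -(-1)*O/2 = O/2)
K(B) = B + (3 + B)/(2*(5 + B)) (K(B) = B + ((3 + B)/(5 + B))/2 = B + (3 + B)/(2*(5 + B)))
(-9682 + (2780 - 1*(-19521)))*(37317 + K(U(1))) = (-9682 + (2780 - 1*(-19521)))*(37317 + (3 + 1 + 2*1*(5 + 1))/(2*(5 + 1))) = (-9682 + (2780 + 19521))*(37317 + (½)*(3 + 1 + 2*1*6)/6) = (-9682 + 22301)*(37317 + (½)*(⅙)*(3 + 1 + 12)) = 12619*(37317 + (½)*(⅙)*16) = 12619*(37317 + 4/3) = 12619*(111955/3) = 1412760145/3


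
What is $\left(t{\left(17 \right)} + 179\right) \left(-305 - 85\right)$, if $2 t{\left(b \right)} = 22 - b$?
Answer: $-70785$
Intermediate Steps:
$t{\left(b \right)} = 11 - \frac{b}{2}$ ($t{\left(b \right)} = \frac{22 - b}{2} = 11 - \frac{b}{2}$)
$\left(t{\left(17 \right)} + 179\right) \left(-305 - 85\right) = \left(\left(11 - \frac{17}{2}\right) + 179\right) \left(-305 - 85\right) = \left(\left(11 - \frac{17}{2}\right) + 179\right) \left(-390\right) = \left(\frac{5}{2} + 179\right) \left(-390\right) = \frac{363}{2} \left(-390\right) = -70785$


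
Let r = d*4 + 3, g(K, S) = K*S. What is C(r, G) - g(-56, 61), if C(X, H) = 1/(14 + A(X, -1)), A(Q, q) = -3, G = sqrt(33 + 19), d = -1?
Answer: 37577/11 ≈ 3416.1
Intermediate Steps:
G = 2*sqrt(13) (G = sqrt(52) = 2*sqrt(13) ≈ 7.2111)
r = -1 (r = -1*4 + 3 = -4 + 3 = -1)
C(X, H) = 1/11 (C(X, H) = 1/(14 - 3) = 1/11)
C(r, G) - g(-56, 61) = 1/11 - (-56)*61 = 1/11 - 1*(-3416) = 1/11 + 3416 = 37577/11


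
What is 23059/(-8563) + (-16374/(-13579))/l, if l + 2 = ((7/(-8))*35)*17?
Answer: -1310268715637/486154040837 ≈ -2.6952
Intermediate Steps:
l = -4181/8 (l = -2 + ((7/(-8))*35)*17 = -2 + ((7*(-⅛))*35)*17 = -2 - 7/8*35*17 = -2 - 245/8*17 = -2 - 4165/8 = -4181/8 ≈ -522.63)
23059/(-8563) + (-16374/(-13579))/l = 23059/(-8563) + (-16374/(-13579))/(-4181/8) = 23059*(-1/8563) - 16374*(-1/13579)*(-8/4181) = -23059/8563 + (16374/13579)*(-8/4181) = -23059/8563 - 130992/56773799 = -1310268715637/486154040837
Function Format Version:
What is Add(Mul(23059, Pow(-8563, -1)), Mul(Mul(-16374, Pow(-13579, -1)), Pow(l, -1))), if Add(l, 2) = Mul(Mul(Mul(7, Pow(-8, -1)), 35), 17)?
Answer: Rational(-1310268715637, 486154040837) ≈ -2.6952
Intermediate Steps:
l = Rational(-4181, 8) (l = Add(-2, Mul(Mul(Mul(7, Pow(-8, -1)), 35), 17)) = Add(-2, Mul(Mul(Mul(7, Rational(-1, 8)), 35), 17)) = Add(-2, Mul(Mul(Rational(-7, 8), 35), 17)) = Add(-2, Mul(Rational(-245, 8), 17)) = Add(-2, Rational(-4165, 8)) = Rational(-4181, 8) ≈ -522.63)
Add(Mul(23059, Pow(-8563, -1)), Mul(Mul(-16374, Pow(-13579, -1)), Pow(l, -1))) = Add(Mul(23059, Pow(-8563, -1)), Mul(Mul(-16374, Pow(-13579, -1)), Pow(Rational(-4181, 8), -1))) = Add(Mul(23059, Rational(-1, 8563)), Mul(Mul(-16374, Rational(-1, 13579)), Rational(-8, 4181))) = Add(Rational(-23059, 8563), Mul(Rational(16374, 13579), Rational(-8, 4181))) = Add(Rational(-23059, 8563), Rational(-130992, 56773799)) = Rational(-1310268715637, 486154040837)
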